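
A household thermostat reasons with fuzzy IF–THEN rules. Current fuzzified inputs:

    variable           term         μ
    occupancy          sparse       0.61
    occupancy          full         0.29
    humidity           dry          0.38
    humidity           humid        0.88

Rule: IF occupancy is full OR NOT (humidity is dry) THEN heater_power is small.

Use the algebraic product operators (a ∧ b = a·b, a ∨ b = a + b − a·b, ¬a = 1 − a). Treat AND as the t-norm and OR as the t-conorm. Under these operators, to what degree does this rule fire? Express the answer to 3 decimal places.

0.730

firing strength: full=0.29, ¬dry=1−0.38=0.62; OR[a + b − a·b] → w = 0.7302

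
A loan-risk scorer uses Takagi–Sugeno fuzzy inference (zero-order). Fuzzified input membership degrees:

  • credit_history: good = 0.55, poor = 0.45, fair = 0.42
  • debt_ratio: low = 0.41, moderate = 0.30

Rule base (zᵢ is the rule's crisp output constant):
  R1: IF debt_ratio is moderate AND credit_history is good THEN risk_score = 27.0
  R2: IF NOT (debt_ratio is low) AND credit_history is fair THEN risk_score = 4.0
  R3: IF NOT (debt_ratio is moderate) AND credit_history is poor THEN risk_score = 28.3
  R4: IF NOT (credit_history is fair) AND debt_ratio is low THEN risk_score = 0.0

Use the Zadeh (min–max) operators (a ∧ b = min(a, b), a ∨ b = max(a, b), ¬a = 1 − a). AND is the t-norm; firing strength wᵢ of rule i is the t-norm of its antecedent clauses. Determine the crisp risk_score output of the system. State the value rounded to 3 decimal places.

R1 (z=27.0): moderate=0.30, good=0.55; AND[min(a, b)] → w = 0.30
R2 (z=4.0): ¬low=1−0.41=0.59, fair=0.42; AND[min(a, b)] → w = 0.42
R3 (z=28.3): ¬moderate=1−0.30=0.70, poor=0.45; AND[min(a, b)] → w = 0.45
R4 (z=0.0): ¬fair=1−0.42=0.58, low=0.41; AND[min(a, b)] → w = 0.41
Weighted average = (0.30·27.0 + 0.42·4.0 + 0.45·28.3 + 0.41·0.0) / (0.30 + 0.42 + 0.45 + 0.41)
  = 22.5150 / 1.5800 = 14.250

14.250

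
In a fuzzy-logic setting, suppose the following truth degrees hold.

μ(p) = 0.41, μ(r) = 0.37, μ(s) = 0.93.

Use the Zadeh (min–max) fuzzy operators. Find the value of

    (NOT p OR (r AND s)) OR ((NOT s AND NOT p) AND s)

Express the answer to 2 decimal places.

0.59

NOT p = 1 − 0.41 = 0.59
r AND s = min(a, b) on (0.37, 0.93) = 0.37
NOT p OR (r AND s) = max(a, b) on (0.59, 0.37) = 0.59
NOT s = 1 − 0.93 = 0.07
NOT p = 1 − 0.41 = 0.59
NOT s AND NOT p = min(a, b) on (0.07, 0.59) = 0.07
(NOT s AND NOT p) AND s = min(a, b) on (0.07, 0.93) = 0.07
(NOT p OR (r AND s)) OR ((NOT s AND NOT p) AND s) = max(a, b) on (0.59, 0.07) = 0.59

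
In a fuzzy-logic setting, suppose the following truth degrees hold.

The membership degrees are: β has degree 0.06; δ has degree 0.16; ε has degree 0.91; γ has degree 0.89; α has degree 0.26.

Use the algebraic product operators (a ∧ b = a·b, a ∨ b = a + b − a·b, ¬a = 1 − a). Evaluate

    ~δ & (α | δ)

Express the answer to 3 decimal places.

~δ = 1 − 0.1600 = 0.8400
α | δ = a + b − a·b on (0.2600, 0.1600) = 0.3784
~δ & (α | δ) = a·b on (0.8400, 0.3784) = 0.3179

0.318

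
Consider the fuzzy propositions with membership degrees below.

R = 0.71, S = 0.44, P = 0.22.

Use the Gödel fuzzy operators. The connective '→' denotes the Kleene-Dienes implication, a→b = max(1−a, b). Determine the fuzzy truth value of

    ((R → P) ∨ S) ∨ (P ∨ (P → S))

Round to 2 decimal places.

R → P  [Kleene-Dienes: max(1−a, b)] with a=0.71, b=0.22 → 0.29
(R → P) ∨ S = max(a, b) on (0.29, 0.44) = 0.44
P → S  [Kleene-Dienes: max(1−a, b)] with a=0.22, b=0.44 → 0.78
P ∨ (P → S) = max(a, b) on (0.22, 0.78) = 0.78
((R → P) ∨ S) ∨ (P ∨ (P → S)) = max(a, b) on (0.44, 0.78) = 0.78

0.78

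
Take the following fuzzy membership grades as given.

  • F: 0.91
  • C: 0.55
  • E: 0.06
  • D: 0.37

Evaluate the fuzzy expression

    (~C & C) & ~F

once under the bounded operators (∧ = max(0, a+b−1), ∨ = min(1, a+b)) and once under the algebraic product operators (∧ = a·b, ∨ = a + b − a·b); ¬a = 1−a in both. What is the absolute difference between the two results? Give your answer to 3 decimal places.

0.022

Under bounded:
  ~C = 1 − 0.55 = 0.45
  ~C & C = max(0, a+b−1) on (0.45, 0.55) = 0.00
  ~F = 1 − 0.91 = 0.09
  (~C & C) & ~F = max(0, a+b−1) on (0.00, 0.09) = 0.00
  → value = 0.0000
Under algebraic product:
  ~C = 1 − 0.5500 = 0.4500
  ~C & C = a·b on (0.4500, 0.5500) = 0.2475
  ~F = 1 − 0.9100 = 0.0900
  (~C & C) & ~F = a·b on (0.2475, 0.0900) = 0.0223
  → value = 0.0223
|0.0000 − 0.0223| = 0.022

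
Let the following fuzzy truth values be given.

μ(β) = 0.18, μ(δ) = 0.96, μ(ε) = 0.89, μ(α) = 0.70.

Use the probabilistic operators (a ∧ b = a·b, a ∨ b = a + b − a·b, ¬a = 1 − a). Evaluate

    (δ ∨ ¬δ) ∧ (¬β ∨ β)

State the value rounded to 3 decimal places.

0.820

¬δ = 1 − 0.9600 = 0.0400
δ ∨ ¬δ = a + b − a·b on (0.9600, 0.0400) = 0.9616
¬β = 1 − 0.1800 = 0.8200
¬β ∨ β = a + b − a·b on (0.8200, 0.1800) = 0.8524
(δ ∨ ¬δ) ∧ (¬β ∨ β) = a·b on (0.9616, 0.8524) = 0.8197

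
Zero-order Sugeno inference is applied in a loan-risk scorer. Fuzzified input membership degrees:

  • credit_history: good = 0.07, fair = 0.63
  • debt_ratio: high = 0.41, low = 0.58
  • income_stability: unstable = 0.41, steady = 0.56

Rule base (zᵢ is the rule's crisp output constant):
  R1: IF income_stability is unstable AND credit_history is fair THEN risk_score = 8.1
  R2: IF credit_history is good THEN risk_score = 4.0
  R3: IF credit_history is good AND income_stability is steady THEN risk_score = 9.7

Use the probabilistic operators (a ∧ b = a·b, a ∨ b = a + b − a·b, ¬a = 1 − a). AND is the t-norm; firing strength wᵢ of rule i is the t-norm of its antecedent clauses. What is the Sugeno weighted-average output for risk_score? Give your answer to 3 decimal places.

7.490

R1 (z=8.1): unstable=0.41, fair=0.63; AND[a·b] → w = 0.2583
R2 (z=4.0): good=0.07 → w = 0.0700
R3 (z=9.7): good=0.07, steady=0.56; AND[a·b] → w = 0.0392
Weighted average = (0.2583·8.1 + 0.0700·4.0 + 0.0392·9.7) / (0.2583 + 0.0700 + 0.0392)
  = 2.7525 / 0.3675 = 7.490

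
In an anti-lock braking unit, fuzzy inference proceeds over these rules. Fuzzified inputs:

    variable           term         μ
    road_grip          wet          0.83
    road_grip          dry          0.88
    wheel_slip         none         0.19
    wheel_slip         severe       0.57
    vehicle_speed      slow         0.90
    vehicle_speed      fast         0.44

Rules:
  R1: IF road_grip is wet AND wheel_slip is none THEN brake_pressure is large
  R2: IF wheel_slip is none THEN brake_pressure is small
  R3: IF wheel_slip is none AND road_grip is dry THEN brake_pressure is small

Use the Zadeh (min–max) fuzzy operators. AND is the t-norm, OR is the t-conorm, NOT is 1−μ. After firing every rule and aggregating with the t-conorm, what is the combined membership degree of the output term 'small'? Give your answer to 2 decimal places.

0.19

R1: wet=0.83, none=0.19; AND[min(a, b)] → w = 0.19
R2: none=0.19 → w = 0.19
R3: none=0.19, dry=0.88; AND[min(a, b)] → w = 0.19
Rules with consequent 'small': {R2, R3} → strengths 0.19, 0.19
Aggregate via t-conorm [max(a, b)]: 0.19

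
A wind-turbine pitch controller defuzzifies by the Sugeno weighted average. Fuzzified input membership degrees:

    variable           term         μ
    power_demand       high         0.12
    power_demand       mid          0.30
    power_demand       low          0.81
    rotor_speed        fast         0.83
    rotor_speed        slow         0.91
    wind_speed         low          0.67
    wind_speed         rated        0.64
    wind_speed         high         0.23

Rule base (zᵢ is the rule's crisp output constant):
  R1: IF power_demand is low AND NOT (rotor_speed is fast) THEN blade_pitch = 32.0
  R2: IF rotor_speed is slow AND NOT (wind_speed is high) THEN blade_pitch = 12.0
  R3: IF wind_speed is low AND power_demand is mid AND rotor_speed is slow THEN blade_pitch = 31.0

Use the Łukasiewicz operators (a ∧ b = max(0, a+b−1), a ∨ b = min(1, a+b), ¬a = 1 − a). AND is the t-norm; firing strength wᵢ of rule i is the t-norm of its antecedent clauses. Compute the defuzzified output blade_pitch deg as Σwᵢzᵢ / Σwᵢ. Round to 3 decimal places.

12.000

R1 (z=32.0): low=0.81, ¬fast=1−0.83=0.17; AND[max(0, a+b−1)] → w = 0.00
R2 (z=12.0): slow=0.91, ¬high=1−0.23=0.77; AND[max(0, a+b−1)] → w = 0.68
R3 (z=31.0): low=0.67, mid=0.30, slow=0.91; AND[max(0, a+b−1)] → w = 0.00
Weighted average = (0.00·32.0 + 0.68·12.0 + 0.00·31.0) / (0.00 + 0.68 + 0.00)
  = 8.1600 / 0.6800 = 12.000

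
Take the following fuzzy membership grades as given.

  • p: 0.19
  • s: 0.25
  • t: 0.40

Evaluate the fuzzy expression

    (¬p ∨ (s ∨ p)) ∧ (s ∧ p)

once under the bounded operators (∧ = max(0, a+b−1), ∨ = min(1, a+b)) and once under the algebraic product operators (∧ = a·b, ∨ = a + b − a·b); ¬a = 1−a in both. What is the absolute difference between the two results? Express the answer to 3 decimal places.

0.042

Under bounded:
  ¬p = 1 − 0.19 = 0.81
  s ∨ p = min(1, a+b) on (0.25, 0.19) = 0.44
  ¬p ∨ (s ∨ p) = min(1, a+b) on (0.81, 0.44) = 1.00
  s ∧ p = max(0, a+b−1) on (0.25, 0.19) = 0.00
  (¬p ∨ (s ∨ p)) ∧ (s ∧ p) = max(0, a+b−1) on (1.00, 0.00) = 0.00
  → value = 0.0000
Under algebraic product:
  ¬p = 1 − 0.1900 = 0.8100
  s ∨ p = a + b − a·b on (0.2500, 0.1900) = 0.3925
  ¬p ∨ (s ∨ p) = a + b − a·b on (0.8100, 0.3925) = 0.8846
  s ∧ p = a·b on (0.2500, 0.1900) = 0.0475
  (¬p ∨ (s ∨ p)) ∧ (s ∧ p) = a·b on (0.8846, 0.0475) = 0.0420
  → value = 0.0420
|0.0000 − 0.0420| = 0.042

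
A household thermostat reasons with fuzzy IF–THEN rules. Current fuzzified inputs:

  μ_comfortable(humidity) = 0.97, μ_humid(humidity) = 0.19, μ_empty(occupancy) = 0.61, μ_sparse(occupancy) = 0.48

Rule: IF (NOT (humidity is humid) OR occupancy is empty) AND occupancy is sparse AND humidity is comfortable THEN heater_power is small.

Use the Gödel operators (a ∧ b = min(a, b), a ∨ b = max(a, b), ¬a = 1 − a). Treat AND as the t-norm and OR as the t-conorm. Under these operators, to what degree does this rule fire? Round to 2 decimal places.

0.48

firing strength: (¬humid=1−0.19=0.81 OR empty=0.61) = 0.81; AND[min(a, b)] with sparse=0.48, comfortable=0.97 → w = 0.48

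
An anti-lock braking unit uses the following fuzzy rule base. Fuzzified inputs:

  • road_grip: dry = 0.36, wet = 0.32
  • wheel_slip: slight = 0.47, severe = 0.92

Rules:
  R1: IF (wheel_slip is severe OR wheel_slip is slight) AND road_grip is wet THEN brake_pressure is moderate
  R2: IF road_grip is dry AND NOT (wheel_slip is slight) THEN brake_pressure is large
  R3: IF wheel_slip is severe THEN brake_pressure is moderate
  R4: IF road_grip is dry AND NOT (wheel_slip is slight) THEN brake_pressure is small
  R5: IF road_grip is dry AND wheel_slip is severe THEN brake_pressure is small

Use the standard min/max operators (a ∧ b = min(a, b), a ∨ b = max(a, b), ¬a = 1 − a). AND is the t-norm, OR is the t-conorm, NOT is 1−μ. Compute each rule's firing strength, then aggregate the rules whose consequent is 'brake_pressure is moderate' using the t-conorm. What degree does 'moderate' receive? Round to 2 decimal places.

0.92

R1: (severe=0.92 OR slight=0.47) = 0.92; AND[min(a, b)] with wet=0.32 → w = 0.32
R2: dry=0.36, ¬slight=1−0.47=0.53; AND[min(a, b)] → w = 0.36
R3: severe=0.92 → w = 0.92
R4: dry=0.36, ¬slight=1−0.47=0.53; AND[min(a, b)] → w = 0.36
R5: dry=0.36, severe=0.92; AND[min(a, b)] → w = 0.36
Rules with consequent 'moderate': {R1, R3} → strengths 0.32, 0.92
Aggregate via t-conorm [max(a, b)]: 0.92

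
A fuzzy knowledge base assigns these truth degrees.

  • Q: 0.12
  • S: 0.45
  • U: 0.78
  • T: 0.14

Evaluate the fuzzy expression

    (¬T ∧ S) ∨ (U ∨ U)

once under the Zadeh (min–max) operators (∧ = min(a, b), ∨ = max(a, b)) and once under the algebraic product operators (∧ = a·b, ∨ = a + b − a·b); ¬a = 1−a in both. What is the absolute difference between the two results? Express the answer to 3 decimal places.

0.190

Under Zadeh (min–max):
  ¬T = 1 − 0.14 = 0.86
  ¬T ∧ S = min(a, b) on (0.86, 0.45) = 0.45
  U ∨ U = max(a, b) on (0.78, 0.78) = 0.78
  (¬T ∧ S) ∨ (U ∨ U) = max(a, b) on (0.45, 0.78) = 0.78
  → value = 0.7800
Under algebraic product:
  ¬T = 1 − 0.1400 = 0.8600
  ¬T ∧ S = a·b on (0.8600, 0.4500) = 0.3870
  U ∨ U = a + b − a·b on (0.7800, 0.7800) = 0.9516
  (¬T ∧ S) ∨ (U ∨ U) = a + b − a·b on (0.3870, 0.9516) = 0.9703
  → value = 0.9703
|0.7800 − 0.9703| = 0.190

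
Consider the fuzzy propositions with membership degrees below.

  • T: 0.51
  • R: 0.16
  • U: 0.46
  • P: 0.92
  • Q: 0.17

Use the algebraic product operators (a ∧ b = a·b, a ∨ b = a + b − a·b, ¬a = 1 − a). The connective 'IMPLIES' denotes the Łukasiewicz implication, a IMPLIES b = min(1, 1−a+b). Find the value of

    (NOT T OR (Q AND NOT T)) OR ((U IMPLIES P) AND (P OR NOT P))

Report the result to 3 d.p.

NOT T = 1 − 0.5100 = 0.4900
NOT T = 1 − 0.5100 = 0.4900
Q AND NOT T = a·b on (0.1700, 0.4900) = 0.0833
NOT T OR (Q AND NOT T) = a + b − a·b on (0.4900, 0.0833) = 0.5325
U IMPLIES P  [Łukasiewicz: min(1, 1−a+b)] with a=0.4600, b=0.9200 → 1.0000
NOT P = 1 − 0.9200 = 0.0800
P OR NOT P = a + b − a·b on (0.9200, 0.0800) = 0.9264
(U IMPLIES P) AND (P OR NOT P) = a·b on (1.0000, 0.9264) = 0.9264
(NOT T OR (Q AND NOT T)) OR ((U IMPLIES P) AND (P OR NOT P)) = a + b − a·b on (0.5325, 0.9264) = 0.9656

0.966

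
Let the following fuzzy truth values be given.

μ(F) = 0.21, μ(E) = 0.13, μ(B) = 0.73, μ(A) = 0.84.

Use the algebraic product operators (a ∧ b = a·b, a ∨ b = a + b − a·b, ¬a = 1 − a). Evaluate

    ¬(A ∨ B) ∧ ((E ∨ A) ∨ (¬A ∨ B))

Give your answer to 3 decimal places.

A ∨ B = a + b − a·b on (0.8400, 0.7300) = 0.9568
¬(A ∨ B) = 1 − 0.9568 = 0.0432
E ∨ A = a + b − a·b on (0.1300, 0.8400) = 0.8608
¬A = 1 − 0.8400 = 0.1600
¬A ∨ B = a + b − a·b on (0.1600, 0.7300) = 0.7732
(E ∨ A) ∨ (¬A ∨ B) = a + b − a·b on (0.8608, 0.7732) = 0.9684
¬(A ∨ B) ∧ ((E ∨ A) ∨ (¬A ∨ B)) = a·b on (0.0432, 0.9684) = 0.0418

0.042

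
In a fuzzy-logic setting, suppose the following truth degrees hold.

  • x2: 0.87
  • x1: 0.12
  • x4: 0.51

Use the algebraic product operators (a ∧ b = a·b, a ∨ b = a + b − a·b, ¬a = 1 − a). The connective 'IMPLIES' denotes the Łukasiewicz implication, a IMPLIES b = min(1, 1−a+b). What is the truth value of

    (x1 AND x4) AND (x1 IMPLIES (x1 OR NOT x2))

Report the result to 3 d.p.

x1 AND x4 = a·b on (0.1200, 0.5100) = 0.0612
NOT x2 = 1 − 0.8700 = 0.1300
x1 OR NOT x2 = a + b − a·b on (0.1200, 0.1300) = 0.2344
x1 IMPLIES (x1 OR NOT x2)  [Łukasiewicz: min(1, 1−a+b)] with a=0.1200, b=0.2344 → 1.0000
(x1 AND x4) AND (x1 IMPLIES (x1 OR NOT x2)) = a·b on (0.0612, 1.0000) = 0.0612

0.061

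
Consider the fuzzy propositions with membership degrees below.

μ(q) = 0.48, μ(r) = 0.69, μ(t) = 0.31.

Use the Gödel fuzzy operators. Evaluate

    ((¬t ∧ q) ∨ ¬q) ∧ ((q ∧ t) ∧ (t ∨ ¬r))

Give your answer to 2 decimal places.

¬t = 1 − 0.31 = 0.69
¬t ∧ q = min(a, b) on (0.69, 0.48) = 0.48
¬q = 1 − 0.48 = 0.52
(¬t ∧ q) ∨ ¬q = max(a, b) on (0.48, 0.52) = 0.52
q ∧ t = min(a, b) on (0.48, 0.31) = 0.31
¬r = 1 − 0.69 = 0.31
t ∨ ¬r = max(a, b) on (0.31, 0.31) = 0.31
(q ∧ t) ∧ (t ∨ ¬r) = min(a, b) on (0.31, 0.31) = 0.31
((¬t ∧ q) ∨ ¬q) ∧ ((q ∧ t) ∧ (t ∨ ¬r)) = min(a, b) on (0.52, 0.31) = 0.31

0.31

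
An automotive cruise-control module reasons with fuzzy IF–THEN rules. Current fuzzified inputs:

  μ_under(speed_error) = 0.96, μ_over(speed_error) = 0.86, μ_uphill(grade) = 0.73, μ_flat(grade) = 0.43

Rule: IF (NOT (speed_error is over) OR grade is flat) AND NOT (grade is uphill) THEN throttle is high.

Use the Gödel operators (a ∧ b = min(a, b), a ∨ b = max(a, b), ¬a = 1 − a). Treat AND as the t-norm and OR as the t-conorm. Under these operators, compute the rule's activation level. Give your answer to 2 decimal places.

0.27

firing strength: (¬over=1−0.86=0.14 OR flat=0.43) = 0.43; AND[min(a, b)] with ¬uphill=1−0.73=0.27 → w = 0.27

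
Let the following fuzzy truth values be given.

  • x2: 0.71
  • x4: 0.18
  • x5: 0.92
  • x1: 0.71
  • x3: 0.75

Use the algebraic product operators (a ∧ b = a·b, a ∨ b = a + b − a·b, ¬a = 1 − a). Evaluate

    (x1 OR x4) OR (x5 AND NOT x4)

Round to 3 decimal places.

0.942

x1 OR x4 = a + b − a·b on (0.7100, 0.1800) = 0.7622
NOT x4 = 1 − 0.1800 = 0.8200
x5 AND NOT x4 = a·b on (0.9200, 0.8200) = 0.7544
(x1 OR x4) OR (x5 AND NOT x4) = a + b − a·b on (0.7622, 0.7544) = 0.9416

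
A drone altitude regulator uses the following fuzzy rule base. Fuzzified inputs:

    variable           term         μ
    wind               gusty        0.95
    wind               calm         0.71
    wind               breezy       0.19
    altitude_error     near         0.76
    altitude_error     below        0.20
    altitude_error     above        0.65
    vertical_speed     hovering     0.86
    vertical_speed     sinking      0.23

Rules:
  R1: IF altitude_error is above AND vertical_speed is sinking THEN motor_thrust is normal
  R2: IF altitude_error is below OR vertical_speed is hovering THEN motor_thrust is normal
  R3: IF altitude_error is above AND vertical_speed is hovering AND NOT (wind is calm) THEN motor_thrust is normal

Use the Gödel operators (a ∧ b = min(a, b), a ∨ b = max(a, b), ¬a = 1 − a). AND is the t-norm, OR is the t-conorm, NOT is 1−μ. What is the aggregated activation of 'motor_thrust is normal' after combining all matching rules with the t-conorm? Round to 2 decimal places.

0.86

R1: above=0.65, sinking=0.23; AND[min(a, b)] → w = 0.23
R2: below=0.20, hovering=0.86; OR[max(a, b)] → w = 0.86
R3: above=0.65, hovering=0.86, ¬calm=1−0.71=0.29; AND[min(a, b)] → w = 0.29
Rules with consequent 'normal': {R1, R2, R3} → strengths 0.23, 0.86, 0.29
Aggregate via t-conorm [max(a, b)]: 0.86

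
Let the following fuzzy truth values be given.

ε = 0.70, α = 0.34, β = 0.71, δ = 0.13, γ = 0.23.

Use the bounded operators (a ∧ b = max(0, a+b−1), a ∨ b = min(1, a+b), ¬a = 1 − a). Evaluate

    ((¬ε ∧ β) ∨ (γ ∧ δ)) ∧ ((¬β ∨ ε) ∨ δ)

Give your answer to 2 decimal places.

¬ε = 1 − 0.70 = 0.30
¬ε ∧ β = max(0, a+b−1) on (0.30, 0.71) = 0.01
γ ∧ δ = max(0, a+b−1) on (0.23, 0.13) = 0.00
(¬ε ∧ β) ∨ (γ ∧ δ) = min(1, a+b) on (0.01, 0.00) = 0.01
¬β = 1 − 0.71 = 0.29
¬β ∨ ε = min(1, a+b) on (0.29, 0.70) = 0.99
(¬β ∨ ε) ∨ δ = min(1, a+b) on (0.99, 0.13) = 1.00
((¬ε ∧ β) ∨ (γ ∧ δ)) ∧ ((¬β ∨ ε) ∨ δ) = max(0, a+b−1) on (0.01, 1.00) = 0.01

0.01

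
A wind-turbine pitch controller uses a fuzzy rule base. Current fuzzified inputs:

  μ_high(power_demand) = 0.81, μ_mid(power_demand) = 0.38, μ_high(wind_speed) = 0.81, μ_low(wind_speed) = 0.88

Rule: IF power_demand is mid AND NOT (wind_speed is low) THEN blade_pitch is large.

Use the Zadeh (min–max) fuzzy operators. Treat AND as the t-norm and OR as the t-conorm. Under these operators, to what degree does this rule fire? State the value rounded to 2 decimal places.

firing strength: mid=0.38, ¬low=1−0.88=0.12; AND[min(a, b)] → w = 0.12

0.12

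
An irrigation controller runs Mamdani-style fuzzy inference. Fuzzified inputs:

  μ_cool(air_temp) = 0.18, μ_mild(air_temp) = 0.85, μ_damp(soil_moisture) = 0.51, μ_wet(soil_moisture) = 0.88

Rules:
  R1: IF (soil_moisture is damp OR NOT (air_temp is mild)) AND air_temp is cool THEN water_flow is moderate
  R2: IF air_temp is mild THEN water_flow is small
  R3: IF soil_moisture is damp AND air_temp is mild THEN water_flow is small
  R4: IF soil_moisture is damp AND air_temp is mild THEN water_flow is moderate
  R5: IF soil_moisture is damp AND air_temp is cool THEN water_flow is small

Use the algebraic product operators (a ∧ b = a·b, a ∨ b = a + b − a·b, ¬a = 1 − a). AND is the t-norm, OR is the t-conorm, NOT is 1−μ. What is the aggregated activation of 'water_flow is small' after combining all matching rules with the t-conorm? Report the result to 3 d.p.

R1: (damp=0.51 OR ¬mild=1−0.85=0.15) = 0.5835; AND[a·b] with cool=0.18 → w = 0.1050
R2: mild=0.85 → w = 0.8500
R3: damp=0.51, mild=0.85; AND[a·b] → w = 0.4335
R4: damp=0.51, mild=0.85; AND[a·b] → w = 0.4335
R5: damp=0.51, cool=0.18; AND[a·b] → w = 0.0918
Rules with consequent 'small': {R2, R3, R5} → strengths 0.8500, 0.4335, 0.0918
Aggregate via t-conorm [a + b − a·b]: 0.9228

0.923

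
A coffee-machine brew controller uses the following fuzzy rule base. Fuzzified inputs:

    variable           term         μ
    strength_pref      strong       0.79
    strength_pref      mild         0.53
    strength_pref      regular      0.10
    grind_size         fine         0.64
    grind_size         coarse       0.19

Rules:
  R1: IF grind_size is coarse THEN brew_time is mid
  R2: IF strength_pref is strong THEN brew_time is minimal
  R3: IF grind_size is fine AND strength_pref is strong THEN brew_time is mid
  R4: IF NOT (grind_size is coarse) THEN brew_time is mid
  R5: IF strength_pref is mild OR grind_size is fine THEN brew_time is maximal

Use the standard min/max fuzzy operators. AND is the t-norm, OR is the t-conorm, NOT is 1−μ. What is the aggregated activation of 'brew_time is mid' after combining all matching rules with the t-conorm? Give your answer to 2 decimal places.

R1: coarse=0.19 → w = 0.19
R2: strong=0.79 → w = 0.79
R3: fine=0.64, strong=0.79; AND[min(a, b)] → w = 0.64
R4: ¬coarse=1−0.19=0.81 → w = 0.81
R5: mild=0.53, fine=0.64; OR[max(a, b)] → w = 0.64
Rules with consequent 'mid': {R1, R3, R4} → strengths 0.19, 0.64, 0.81
Aggregate via t-conorm [max(a, b)]: 0.81

0.81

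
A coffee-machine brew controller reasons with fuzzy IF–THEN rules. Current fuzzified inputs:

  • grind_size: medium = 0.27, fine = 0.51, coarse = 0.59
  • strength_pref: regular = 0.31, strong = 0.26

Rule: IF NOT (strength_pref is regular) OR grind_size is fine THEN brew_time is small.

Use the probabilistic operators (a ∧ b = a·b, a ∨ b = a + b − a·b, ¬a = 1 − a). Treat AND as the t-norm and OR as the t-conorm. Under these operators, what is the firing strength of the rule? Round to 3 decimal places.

firing strength: ¬regular=1−0.31=0.69, fine=0.51; OR[a + b − a·b] → w = 0.8481

0.848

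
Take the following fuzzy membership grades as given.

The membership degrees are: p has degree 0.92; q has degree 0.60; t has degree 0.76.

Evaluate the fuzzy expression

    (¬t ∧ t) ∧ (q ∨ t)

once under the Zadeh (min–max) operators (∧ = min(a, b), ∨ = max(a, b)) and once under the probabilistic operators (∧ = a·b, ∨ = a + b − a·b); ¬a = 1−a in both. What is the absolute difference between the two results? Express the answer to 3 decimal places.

Under Zadeh (min–max):
  ¬t = 1 − 0.76 = 0.24
  ¬t ∧ t = min(a, b) on (0.24, 0.76) = 0.24
  q ∨ t = max(a, b) on (0.60, 0.76) = 0.76
  (¬t ∧ t) ∧ (q ∨ t) = min(a, b) on (0.24, 0.76) = 0.24
  → value = 0.2400
Under probabilistic:
  ¬t = 1 − 0.7600 = 0.2400
  ¬t ∧ t = a·b on (0.2400, 0.7600) = 0.1824
  q ∨ t = a + b − a·b on (0.6000, 0.7600) = 0.9040
  (¬t ∧ t) ∧ (q ∨ t) = a·b on (0.1824, 0.9040) = 0.1649
  → value = 0.1649
|0.2400 − 0.1649| = 0.075

0.075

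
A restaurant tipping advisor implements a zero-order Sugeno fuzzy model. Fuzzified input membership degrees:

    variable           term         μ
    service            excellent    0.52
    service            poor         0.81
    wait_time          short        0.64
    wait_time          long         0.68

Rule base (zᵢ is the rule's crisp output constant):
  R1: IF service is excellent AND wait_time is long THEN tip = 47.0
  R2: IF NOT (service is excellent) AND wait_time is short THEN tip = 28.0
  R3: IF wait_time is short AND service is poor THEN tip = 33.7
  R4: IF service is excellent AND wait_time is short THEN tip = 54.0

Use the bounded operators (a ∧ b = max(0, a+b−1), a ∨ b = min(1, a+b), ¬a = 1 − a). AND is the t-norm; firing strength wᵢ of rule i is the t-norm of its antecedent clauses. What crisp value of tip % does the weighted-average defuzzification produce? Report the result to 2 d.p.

R1 (z=47.0): excellent=0.52, long=0.68; AND[max(0, a+b−1)] → w = 0.20
R2 (z=28.0): ¬excellent=1−0.52=0.48, short=0.64; AND[max(0, a+b−1)] → w = 0.12
R3 (z=33.7): short=0.64, poor=0.81; AND[max(0, a+b−1)] → w = 0.45
R4 (z=54.0): excellent=0.52, short=0.64; AND[max(0, a+b−1)] → w = 0.16
Weighted average = (0.20·47.0 + 0.12·28.0 + 0.45·33.7 + 0.16·54.0) / (0.20 + 0.12 + 0.45 + 0.16)
  = 36.5650 / 0.9300 = 39.32

39.32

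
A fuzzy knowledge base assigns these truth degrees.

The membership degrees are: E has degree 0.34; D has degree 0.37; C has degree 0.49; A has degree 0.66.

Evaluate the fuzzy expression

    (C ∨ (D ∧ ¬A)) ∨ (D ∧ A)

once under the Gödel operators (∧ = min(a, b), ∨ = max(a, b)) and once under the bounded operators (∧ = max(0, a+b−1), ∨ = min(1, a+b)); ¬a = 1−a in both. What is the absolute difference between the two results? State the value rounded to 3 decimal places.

Under Gödel:
  ¬A = 1 − 0.66 = 0.34
  D ∧ ¬A = min(a, b) on (0.37, 0.34) = 0.34
  C ∨ (D ∧ ¬A) = max(a, b) on (0.49, 0.34) = 0.49
  D ∧ A = min(a, b) on (0.37, 0.66) = 0.37
  (C ∨ (D ∧ ¬A)) ∨ (D ∧ A) = max(a, b) on (0.49, 0.37) = 0.49
  → value = 0.4900
Under bounded:
  ¬A = 1 − 0.66 = 0.34
  D ∧ ¬A = max(0, a+b−1) on (0.37, 0.34) = 0.00
  C ∨ (D ∧ ¬A) = min(1, a+b) on (0.49, 0.00) = 0.49
  D ∧ A = max(0, a+b−1) on (0.37, 0.66) = 0.03
  (C ∨ (D ∧ ¬A)) ∨ (D ∧ A) = min(1, a+b) on (0.49, 0.03) = 0.52
  → value = 0.5200
|0.4900 − 0.5200| = 0.030

0.030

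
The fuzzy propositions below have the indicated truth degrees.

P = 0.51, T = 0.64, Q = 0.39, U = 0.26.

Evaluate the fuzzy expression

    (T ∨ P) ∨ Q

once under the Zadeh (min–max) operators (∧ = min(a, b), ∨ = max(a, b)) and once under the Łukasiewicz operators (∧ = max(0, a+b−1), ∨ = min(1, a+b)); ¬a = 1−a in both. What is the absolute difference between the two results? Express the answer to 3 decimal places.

Under Zadeh (min–max):
  T ∨ P = max(a, b) on (0.64, 0.51) = 0.64
  (T ∨ P) ∨ Q = max(a, b) on (0.64, 0.39) = 0.64
  → value = 0.6400
Under Łukasiewicz:
  T ∨ P = min(1, a+b) on (0.64, 0.51) = 1.00
  (T ∨ P) ∨ Q = min(1, a+b) on (1.00, 0.39) = 1.00
  → value = 1.0000
|0.6400 − 1.0000| = 0.360

0.360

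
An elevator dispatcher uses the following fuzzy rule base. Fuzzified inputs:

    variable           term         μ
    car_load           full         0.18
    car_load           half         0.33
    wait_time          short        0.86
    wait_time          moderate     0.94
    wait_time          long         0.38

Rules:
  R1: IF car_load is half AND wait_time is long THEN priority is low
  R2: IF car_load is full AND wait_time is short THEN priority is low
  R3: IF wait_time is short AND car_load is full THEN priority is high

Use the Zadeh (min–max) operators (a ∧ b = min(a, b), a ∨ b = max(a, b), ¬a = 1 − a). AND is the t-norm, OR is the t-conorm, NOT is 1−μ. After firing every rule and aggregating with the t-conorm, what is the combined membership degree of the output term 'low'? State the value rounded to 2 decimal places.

R1: half=0.33, long=0.38; AND[min(a, b)] → w = 0.33
R2: full=0.18, short=0.86; AND[min(a, b)] → w = 0.18
R3: short=0.86, full=0.18; AND[min(a, b)] → w = 0.18
Rules with consequent 'low': {R1, R2} → strengths 0.33, 0.18
Aggregate via t-conorm [max(a, b)]: 0.33

0.33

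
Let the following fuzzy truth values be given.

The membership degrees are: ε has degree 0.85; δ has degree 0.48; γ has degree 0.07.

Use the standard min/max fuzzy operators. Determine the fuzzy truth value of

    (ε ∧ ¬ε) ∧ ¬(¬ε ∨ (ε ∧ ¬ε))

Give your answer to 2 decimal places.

0.15

¬ε = 1 − 0.85 = 0.15
ε ∧ ¬ε = min(a, b) on (0.85, 0.15) = 0.15
¬ε = 1 − 0.85 = 0.15
¬ε = 1 − 0.85 = 0.15
ε ∧ ¬ε = min(a, b) on (0.85, 0.15) = 0.15
¬ε ∨ (ε ∧ ¬ε) = max(a, b) on (0.15, 0.15) = 0.15
¬(¬ε ∨ (ε ∧ ¬ε)) = 1 − 0.15 = 0.85
(ε ∧ ¬ε) ∧ ¬(¬ε ∨ (ε ∧ ¬ε)) = min(a, b) on (0.15, 0.85) = 0.15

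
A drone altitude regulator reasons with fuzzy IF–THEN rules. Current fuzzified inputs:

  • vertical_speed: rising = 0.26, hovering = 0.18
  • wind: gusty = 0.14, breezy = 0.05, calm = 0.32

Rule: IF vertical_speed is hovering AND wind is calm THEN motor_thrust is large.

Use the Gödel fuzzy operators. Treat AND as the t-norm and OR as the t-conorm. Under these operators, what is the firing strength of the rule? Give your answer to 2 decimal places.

0.18

firing strength: hovering=0.18, calm=0.32; AND[min(a, b)] → w = 0.18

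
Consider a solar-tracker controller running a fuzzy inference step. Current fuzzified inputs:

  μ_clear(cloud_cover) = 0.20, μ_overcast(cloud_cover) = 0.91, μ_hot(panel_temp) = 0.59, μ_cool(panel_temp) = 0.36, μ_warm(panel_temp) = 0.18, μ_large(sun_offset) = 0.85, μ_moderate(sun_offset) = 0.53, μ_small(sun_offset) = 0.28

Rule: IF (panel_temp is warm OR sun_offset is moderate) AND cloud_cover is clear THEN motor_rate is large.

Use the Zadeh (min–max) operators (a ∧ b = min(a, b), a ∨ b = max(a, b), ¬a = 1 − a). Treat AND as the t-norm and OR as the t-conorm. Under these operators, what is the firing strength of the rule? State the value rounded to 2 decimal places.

firing strength: (warm=0.18 OR moderate=0.53) = 0.53; AND[min(a, b)] with clear=0.20 → w = 0.20

0.20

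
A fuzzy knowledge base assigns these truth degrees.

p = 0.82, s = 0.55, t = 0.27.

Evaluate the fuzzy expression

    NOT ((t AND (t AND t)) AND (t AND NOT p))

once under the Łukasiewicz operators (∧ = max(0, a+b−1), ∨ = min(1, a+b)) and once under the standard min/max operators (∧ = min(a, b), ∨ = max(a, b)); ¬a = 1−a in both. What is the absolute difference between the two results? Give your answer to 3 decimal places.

Under Łukasiewicz:
  t AND t = max(0, a+b−1) on (0.27, 0.27) = 0.00
  t AND (t AND t) = max(0, a+b−1) on (0.27, 0.00) = 0.00
  NOT p = 1 − 0.82 = 0.18
  t AND NOT p = max(0, a+b−1) on (0.27, 0.18) = 0.00
  (t AND (t AND t)) AND (t AND NOT p) = max(0, a+b−1) on (0.00, 0.00) = 0.00
  NOT ((t AND (t AND t)) AND (t AND NOT p)) = 1 − 0.00 = 1.00
  → value = 1.0000
Under standard min/max:
  t AND t = min(a, b) on (0.27, 0.27) = 0.27
  t AND (t AND t) = min(a, b) on (0.27, 0.27) = 0.27
  NOT p = 1 − 0.82 = 0.18
  t AND NOT p = min(a, b) on (0.27, 0.18) = 0.18
  (t AND (t AND t)) AND (t AND NOT p) = min(a, b) on (0.27, 0.18) = 0.18
  NOT ((t AND (t AND t)) AND (t AND NOT p)) = 1 − 0.18 = 0.82
  → value = 0.8200
|1.0000 − 0.8200| = 0.180

0.180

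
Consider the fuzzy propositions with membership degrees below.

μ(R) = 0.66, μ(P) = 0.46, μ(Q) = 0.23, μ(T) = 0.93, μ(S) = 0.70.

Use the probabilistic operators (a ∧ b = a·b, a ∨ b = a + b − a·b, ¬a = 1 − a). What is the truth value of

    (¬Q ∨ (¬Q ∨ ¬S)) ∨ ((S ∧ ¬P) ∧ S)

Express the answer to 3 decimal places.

0.973

¬Q = 1 − 0.2300 = 0.7700
¬Q = 1 − 0.2300 = 0.7700
¬S = 1 − 0.7000 = 0.3000
¬Q ∨ ¬S = a + b − a·b on (0.7700, 0.3000) = 0.8390
¬Q ∨ (¬Q ∨ ¬S) = a + b − a·b on (0.7700, 0.8390) = 0.9630
¬P = 1 − 0.4600 = 0.5400
S ∧ ¬P = a·b on (0.7000, 0.5400) = 0.3780
(S ∧ ¬P) ∧ S = a·b on (0.3780, 0.7000) = 0.2646
(¬Q ∨ (¬Q ∨ ¬S)) ∨ ((S ∧ ¬P) ∧ S) = a + b − a·b on (0.9630, 0.2646) = 0.9728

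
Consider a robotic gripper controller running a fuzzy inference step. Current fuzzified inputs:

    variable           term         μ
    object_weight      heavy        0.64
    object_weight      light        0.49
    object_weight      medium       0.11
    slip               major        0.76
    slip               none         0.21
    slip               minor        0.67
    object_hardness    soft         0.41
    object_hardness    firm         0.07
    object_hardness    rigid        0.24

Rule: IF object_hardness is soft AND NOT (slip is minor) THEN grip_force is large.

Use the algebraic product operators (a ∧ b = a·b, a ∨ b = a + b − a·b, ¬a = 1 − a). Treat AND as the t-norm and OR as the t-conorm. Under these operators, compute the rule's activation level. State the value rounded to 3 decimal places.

firing strength: soft=0.41, ¬minor=1−0.67=0.33; AND[a·b] → w = 0.1353

0.135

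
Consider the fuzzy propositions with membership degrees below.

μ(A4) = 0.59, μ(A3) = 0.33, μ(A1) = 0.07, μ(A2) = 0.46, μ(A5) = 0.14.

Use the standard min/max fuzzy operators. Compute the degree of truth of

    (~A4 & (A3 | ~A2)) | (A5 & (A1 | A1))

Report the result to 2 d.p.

~A4 = 1 − 0.59 = 0.41
~A2 = 1 − 0.46 = 0.54
A3 | ~A2 = max(a, b) on (0.33, 0.54) = 0.54
~A4 & (A3 | ~A2) = min(a, b) on (0.41, 0.54) = 0.41
A1 | A1 = max(a, b) on (0.07, 0.07) = 0.07
A5 & (A1 | A1) = min(a, b) on (0.14, 0.07) = 0.07
(~A4 & (A3 | ~A2)) | (A5 & (A1 | A1)) = max(a, b) on (0.41, 0.07) = 0.41

0.41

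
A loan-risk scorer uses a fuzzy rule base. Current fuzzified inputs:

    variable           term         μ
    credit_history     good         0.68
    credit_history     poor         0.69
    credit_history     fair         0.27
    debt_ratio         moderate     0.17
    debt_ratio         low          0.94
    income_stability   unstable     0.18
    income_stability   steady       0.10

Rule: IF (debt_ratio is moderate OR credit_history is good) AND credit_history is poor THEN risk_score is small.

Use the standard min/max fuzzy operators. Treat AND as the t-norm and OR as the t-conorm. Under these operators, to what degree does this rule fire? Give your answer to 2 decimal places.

0.68

firing strength: (moderate=0.17 OR good=0.68) = 0.68; AND[min(a, b)] with poor=0.69 → w = 0.68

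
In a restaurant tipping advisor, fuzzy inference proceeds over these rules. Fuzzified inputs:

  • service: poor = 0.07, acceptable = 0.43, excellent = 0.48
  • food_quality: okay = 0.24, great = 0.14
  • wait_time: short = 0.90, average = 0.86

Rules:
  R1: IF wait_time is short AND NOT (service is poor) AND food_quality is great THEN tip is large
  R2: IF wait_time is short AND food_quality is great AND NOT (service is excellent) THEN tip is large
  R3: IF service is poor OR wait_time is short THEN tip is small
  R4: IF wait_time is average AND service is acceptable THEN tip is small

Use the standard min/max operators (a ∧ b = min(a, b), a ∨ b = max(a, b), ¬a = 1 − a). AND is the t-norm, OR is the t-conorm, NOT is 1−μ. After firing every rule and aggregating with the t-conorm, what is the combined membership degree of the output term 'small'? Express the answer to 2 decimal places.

R1: short=0.90, ¬poor=1−0.07=0.93, great=0.14; AND[min(a, b)] → w = 0.14
R2: short=0.90, great=0.14, ¬excellent=1−0.48=0.52; AND[min(a, b)] → w = 0.14
R3: poor=0.07, short=0.90; OR[max(a, b)] → w = 0.90
R4: average=0.86, acceptable=0.43; AND[min(a, b)] → w = 0.43
Rules with consequent 'small': {R3, R4} → strengths 0.90, 0.43
Aggregate via t-conorm [max(a, b)]: 0.90

0.90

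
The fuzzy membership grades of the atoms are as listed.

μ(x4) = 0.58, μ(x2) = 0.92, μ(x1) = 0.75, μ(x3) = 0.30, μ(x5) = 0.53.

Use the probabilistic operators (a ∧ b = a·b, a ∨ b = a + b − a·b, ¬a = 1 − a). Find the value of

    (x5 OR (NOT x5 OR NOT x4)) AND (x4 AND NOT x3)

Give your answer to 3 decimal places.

NOT x5 = 1 − 0.5300 = 0.4700
NOT x4 = 1 − 0.5800 = 0.4200
NOT x5 OR NOT x4 = a + b − a·b on (0.4700, 0.4200) = 0.6926
x5 OR (NOT x5 OR NOT x4) = a + b − a·b on (0.5300, 0.6926) = 0.8555
NOT x3 = 1 − 0.3000 = 0.7000
x4 AND NOT x3 = a·b on (0.5800, 0.7000) = 0.4060
(x5 OR (NOT x5 OR NOT x4)) AND (x4 AND NOT x3) = a·b on (0.8555, 0.4060) = 0.3473

0.347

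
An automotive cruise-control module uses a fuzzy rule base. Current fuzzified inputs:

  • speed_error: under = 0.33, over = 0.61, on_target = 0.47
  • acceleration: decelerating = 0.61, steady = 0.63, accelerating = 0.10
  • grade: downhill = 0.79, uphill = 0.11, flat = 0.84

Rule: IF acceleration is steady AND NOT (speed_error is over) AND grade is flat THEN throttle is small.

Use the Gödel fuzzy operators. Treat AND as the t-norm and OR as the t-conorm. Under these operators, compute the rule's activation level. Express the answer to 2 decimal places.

firing strength: steady=0.63, ¬over=1−0.61=0.39, flat=0.84; AND[min(a, b)] → w = 0.39

0.39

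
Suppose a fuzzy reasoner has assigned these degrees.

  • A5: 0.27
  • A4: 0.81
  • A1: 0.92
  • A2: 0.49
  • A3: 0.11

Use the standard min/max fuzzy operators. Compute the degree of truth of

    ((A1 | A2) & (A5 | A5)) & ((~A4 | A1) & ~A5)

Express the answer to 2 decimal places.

A1 | A2 = max(a, b) on (0.92, 0.49) = 0.92
A5 | A5 = max(a, b) on (0.27, 0.27) = 0.27
(A1 | A2) & (A5 | A5) = min(a, b) on (0.92, 0.27) = 0.27
~A4 = 1 − 0.81 = 0.19
~A4 | A1 = max(a, b) on (0.19, 0.92) = 0.92
~A5 = 1 − 0.27 = 0.73
(~A4 | A1) & ~A5 = min(a, b) on (0.92, 0.73) = 0.73
((A1 | A2) & (A5 | A5)) & ((~A4 | A1) & ~A5) = min(a, b) on (0.27, 0.73) = 0.27

0.27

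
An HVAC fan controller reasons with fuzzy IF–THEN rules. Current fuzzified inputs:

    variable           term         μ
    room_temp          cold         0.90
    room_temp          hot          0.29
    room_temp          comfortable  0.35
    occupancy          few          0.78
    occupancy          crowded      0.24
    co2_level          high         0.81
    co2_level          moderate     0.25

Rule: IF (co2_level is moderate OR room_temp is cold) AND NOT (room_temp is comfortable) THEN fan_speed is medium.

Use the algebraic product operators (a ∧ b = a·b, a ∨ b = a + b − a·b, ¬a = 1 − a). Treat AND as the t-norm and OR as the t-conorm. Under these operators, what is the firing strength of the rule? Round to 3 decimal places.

firing strength: (moderate=0.25 OR cold=0.90) = 0.9250; AND[a·b] with ¬comfortable=1−0.35=0.65 → w = 0.6012

0.601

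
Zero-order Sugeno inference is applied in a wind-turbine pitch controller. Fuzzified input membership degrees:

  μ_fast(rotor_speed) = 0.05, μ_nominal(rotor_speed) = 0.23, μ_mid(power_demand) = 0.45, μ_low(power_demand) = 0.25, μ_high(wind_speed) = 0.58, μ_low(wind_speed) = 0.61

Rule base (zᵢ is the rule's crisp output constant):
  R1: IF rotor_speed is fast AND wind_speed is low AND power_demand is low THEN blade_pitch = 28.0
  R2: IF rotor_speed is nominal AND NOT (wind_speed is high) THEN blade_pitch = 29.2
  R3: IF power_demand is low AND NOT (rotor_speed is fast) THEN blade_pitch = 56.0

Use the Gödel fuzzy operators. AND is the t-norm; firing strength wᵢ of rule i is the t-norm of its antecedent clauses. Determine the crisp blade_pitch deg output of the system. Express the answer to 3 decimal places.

41.728

R1 (z=28.0): fast=0.05, low=0.61, low=0.25; AND[min(a, b)] → w = 0.05
R2 (z=29.2): nominal=0.23, ¬high=1−0.58=0.42; AND[min(a, b)] → w = 0.23
R3 (z=56.0): low=0.25, ¬fast=1−0.05=0.95; AND[min(a, b)] → w = 0.25
Weighted average = (0.05·28.0 + 0.23·29.2 + 0.25·56.0) / (0.05 + 0.23 + 0.25)
  = 22.1160 / 0.5300 = 41.728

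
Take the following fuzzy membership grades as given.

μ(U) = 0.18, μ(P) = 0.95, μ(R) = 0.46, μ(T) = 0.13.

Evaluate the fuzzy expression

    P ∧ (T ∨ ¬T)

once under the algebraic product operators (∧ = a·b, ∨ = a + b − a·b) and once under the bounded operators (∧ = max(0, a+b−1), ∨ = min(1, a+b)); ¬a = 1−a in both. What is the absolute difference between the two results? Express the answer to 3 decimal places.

0.107

Under algebraic product:
  ¬T = 1 − 0.1300 = 0.8700
  T ∨ ¬T = a + b − a·b on (0.1300, 0.8700) = 0.8869
  P ∧ (T ∨ ¬T) = a·b on (0.9500, 0.8869) = 0.8426
  → value = 0.8426
Under bounded:
  ¬T = 1 − 0.13 = 0.87
  T ∨ ¬T = min(1, a+b) on (0.13, 0.87) = 1.00
  P ∧ (T ∨ ¬T) = max(0, a+b−1) on (0.95, 1.00) = 0.95
  → value = 0.9500
|0.8426 − 0.9500| = 0.107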